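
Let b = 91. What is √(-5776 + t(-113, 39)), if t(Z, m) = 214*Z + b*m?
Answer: I*√26409 ≈ 162.51*I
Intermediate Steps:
t(Z, m) = 91*m + 214*Z (t(Z, m) = 214*Z + 91*m = 91*m + 214*Z)
√(-5776 + t(-113, 39)) = √(-5776 + (91*39 + 214*(-113))) = √(-5776 + (3549 - 24182)) = √(-5776 - 20633) = √(-26409) = I*√26409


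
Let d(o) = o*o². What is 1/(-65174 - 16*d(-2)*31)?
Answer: -1/61206 ≈ -1.6338e-5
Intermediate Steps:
d(o) = o³
1/(-65174 - 16*d(-2)*31) = 1/(-65174 - 16*(-2)³*31) = 1/(-65174 - 16*(-8)*31) = 1/(-65174 + 128*31) = 1/(-65174 + 3968) = 1/(-61206) = -1/61206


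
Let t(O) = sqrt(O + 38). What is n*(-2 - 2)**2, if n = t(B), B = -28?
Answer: 16*sqrt(10) ≈ 50.596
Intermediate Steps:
t(O) = sqrt(38 + O)
n = sqrt(10) (n = sqrt(38 - 28) = sqrt(10) ≈ 3.1623)
n*(-2 - 2)**2 = sqrt(10)*(-2 - 2)**2 = sqrt(10)*(-4)**2 = sqrt(10)*16 = 16*sqrt(10)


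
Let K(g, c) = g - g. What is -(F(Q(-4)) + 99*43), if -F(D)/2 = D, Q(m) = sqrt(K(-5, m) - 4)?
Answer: -4257 + 4*I ≈ -4257.0 + 4.0*I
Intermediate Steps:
K(g, c) = 0
Q(m) = 2*I (Q(m) = sqrt(0 - 4) = sqrt(-4) = 2*I)
F(D) = -2*D
-(F(Q(-4)) + 99*43) = -(-4*I + 99*43) = -(-4*I + 4257) = -(4257 - 4*I) = -4257 + 4*I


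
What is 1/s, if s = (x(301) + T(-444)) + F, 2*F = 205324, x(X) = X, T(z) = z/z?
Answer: 1/102964 ≈ 9.7121e-6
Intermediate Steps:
T(z) = 1
F = 102662 (F = (1/2)*205324 = 102662)
s = 102964 (s = (301 + 1) + 102662 = 302 + 102662 = 102964)
1/s = 1/102964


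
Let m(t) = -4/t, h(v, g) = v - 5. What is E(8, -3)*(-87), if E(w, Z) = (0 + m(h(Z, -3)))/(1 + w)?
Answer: -29/6 ≈ -4.8333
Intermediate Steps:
h(v, g) = -5 + v
E(w, Z) = -4/((1 + w)*(-5 + Z)) (E(w, Z) = (0 - 4/(-5 + Z))/(1 + w) = (-4/(-5 + Z))/(1 + w) = -4/((1 + w)*(-5 + Z)))
E(8, -3)*(-87) = -4/((1 + 8)*(-5 - 3))*(-87) = -4/(9*(-8))*(-87) = -4*⅑*(-⅛)*(-87) = (1/18)*(-87) = -29/6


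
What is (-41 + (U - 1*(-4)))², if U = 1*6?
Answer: 961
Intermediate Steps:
U = 6
(-41 + (U - 1*(-4)))² = (-41 + (6 - 1*(-4)))² = (-41 + (6 + 4))² = (-41 + 10)² = (-31)² = 961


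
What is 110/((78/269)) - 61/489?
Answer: 2410792/6357 ≈ 379.23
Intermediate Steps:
110/((78/269)) - 61/489 = 110/((78*(1/269))) - 61*1/489 = 110/(78/269) - 61/489 = 110*(269/78) - 61/489 = 14795/39 - 61/489 = 2410792/6357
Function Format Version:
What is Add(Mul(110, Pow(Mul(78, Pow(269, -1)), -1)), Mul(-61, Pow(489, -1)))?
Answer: Rational(2410792, 6357) ≈ 379.23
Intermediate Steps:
Add(Mul(110, Pow(Mul(78, Pow(269, -1)), -1)), Mul(-61, Pow(489, -1))) = Add(Mul(110, Pow(Mul(78, Rational(1, 269)), -1)), Mul(-61, Rational(1, 489))) = Add(Mul(110, Pow(Rational(78, 269), -1)), Rational(-61, 489)) = Add(Mul(110, Rational(269, 78)), Rational(-61, 489)) = Add(Rational(14795, 39), Rational(-61, 489)) = Rational(2410792, 6357)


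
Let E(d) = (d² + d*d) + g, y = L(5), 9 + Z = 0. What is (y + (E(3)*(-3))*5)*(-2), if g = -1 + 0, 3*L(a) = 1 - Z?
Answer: 1510/3 ≈ 503.33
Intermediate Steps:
Z = -9 (Z = -9 + 0 = -9)
L(a) = 10/3 (L(a) = (1 - 1*(-9))/3 = (1 + 9)/3 = (⅓)*10 = 10/3)
g = -1
y = 10/3 ≈ 3.3333
E(d) = -1 + 2*d² (E(d) = (d² + d*d) - 1 = (d² + d²) - 1 = 2*d² - 1 = -1 + 2*d²)
(y + (E(3)*(-3))*5)*(-2) = (10/3 + ((-1 + 2*3²)*(-3))*5)*(-2) = (10/3 + ((-1 + 2*9)*(-3))*5)*(-2) = (10/3 + ((-1 + 18)*(-3))*5)*(-2) = (10/3 + (17*(-3))*5)*(-2) = (10/3 - 51*5)*(-2) = (10/3 - 255)*(-2) = -755/3*(-2) = 1510/3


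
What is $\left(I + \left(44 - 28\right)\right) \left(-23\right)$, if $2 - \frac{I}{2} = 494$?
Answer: $22264$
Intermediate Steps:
$I = -984$ ($I = 4 - 988 = -984$)
$\left(I + \left(44 - 28\right)\right) \left(-23\right) = \left(-984 + \left(44 - 28\right)\right) \left(-23\right) = \left(-984 + 16\right) \left(-23\right) = \left(-968\right) \left(-23\right) = 22264$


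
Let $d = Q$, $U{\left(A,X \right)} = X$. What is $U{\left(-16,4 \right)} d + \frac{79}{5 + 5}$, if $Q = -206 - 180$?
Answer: $- \frac{15361}{10} \approx -1536.1$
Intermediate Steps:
$Q = -386$
$d = -386$
$U{\left(-16,4 \right)} d + \frac{79}{5 + 5} = 4 \left(-386\right) + \frac{79}{5 + 5} = -1544 + \frac{79}{10} = - \frac{15361}{10}$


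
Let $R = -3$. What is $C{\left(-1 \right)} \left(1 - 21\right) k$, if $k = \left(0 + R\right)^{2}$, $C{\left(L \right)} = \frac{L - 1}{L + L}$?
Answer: $-180$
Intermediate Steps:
$C{\left(L \right)} = \frac{-1 + L}{2 L}$
$k = 9$ ($k = \left(0 - 3\right)^{2} = \left(-3\right)^{2} = 9$)
$C{\left(-1 \right)} \left(1 - 21\right) k = \frac{-1 - 1}{2 \left(-1\right)} \left(1 - 21\right) 9 = \frac{1}{2} \left(-1\right) \left(-2\right) \left(-20\right) 9 = 1 \left(-20\right) 9 = \left(-20\right) 9 = -180$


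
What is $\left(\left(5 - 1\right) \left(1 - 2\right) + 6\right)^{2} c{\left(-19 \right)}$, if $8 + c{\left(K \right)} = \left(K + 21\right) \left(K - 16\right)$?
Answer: $-312$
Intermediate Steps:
$c{\left(K \right)} = -8 + \left(-16 + K\right) \left(21 + K\right)$ ($c{\left(K \right)} = -8 + \left(K + 21\right) \left(K - 16\right) = -8 + \left(21 + K\right) \left(-16 + K\right) = -8 + \left(-16 + K\right) \left(21 + K\right)$)
$\left(\left(5 - 1\right) \left(1 - 2\right) + 6\right)^{2} c{\left(-19 \right)} = \left(\left(5 - 1\right) \left(1 - 2\right) + 6\right)^{2} \left(-344 + \left(-19\right)^{2} + 5 \left(-19\right)\right) = \left(4 \left(-1\right) + 6\right)^{2} \left(-344 + 361 - 95\right) = \left(-4 + 6\right)^{2} \left(-78\right) = 2^{2} \left(-78\right) = 4 \left(-78\right) = -312$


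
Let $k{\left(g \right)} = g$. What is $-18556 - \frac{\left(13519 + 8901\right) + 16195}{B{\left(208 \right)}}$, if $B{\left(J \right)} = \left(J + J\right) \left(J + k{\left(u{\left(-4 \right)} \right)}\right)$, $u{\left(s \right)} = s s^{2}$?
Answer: $- \frac{1111617239}{59904} \approx -18557.0$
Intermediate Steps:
$u{\left(s \right)} = s^{3}$
$B{\left(J \right)} = 2 J \left(-64 + J\right)$ ($B{\left(J \right)} = \left(J + J\right) \left(J + \left(-4\right)^{3}\right) = 2 J \left(J - 64\right) = 2 J \left(-64 + J\right)$)
$-18556 - \frac{\left(13519 + 8901\right) + 16195}{B{\left(208 \right)}} = -18556 - \frac{\left(13519 + 8901\right) + 16195}{2 \cdot 208 \left(-64 + 208\right)} = -18556 - \frac{22420 + 16195}{2 \cdot 208 \cdot 144} = -18556 - \frac{38615}{59904} = - \frac{1111617239}{59904}$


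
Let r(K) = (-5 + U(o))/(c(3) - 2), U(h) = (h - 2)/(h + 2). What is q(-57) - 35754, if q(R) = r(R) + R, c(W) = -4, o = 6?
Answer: -143241/4 ≈ -35810.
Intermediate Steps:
U(h) = (-2 + h)/(2 + h)
r(K) = ¾ (r(K) = (-5 + (-2 + 6)/(2 + 6))/(-4 - 2) = (-5 + 4/8)/(-6) = (-5 + (⅛)*4)*(-⅙) = (-5 + ½)*(-⅙) = -9/2*(-⅙) = ¾)
q(R) = ¾ + R
q(-57) - 35754 = (¾ - 57) - 35754 = -225/4 - 35754 = -143241/4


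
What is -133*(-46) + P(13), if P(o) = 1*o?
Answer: 6131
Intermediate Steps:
P(o) = o
-133*(-46) + P(13) = -133*(-46) + 13 = 6118 + 13 = 6131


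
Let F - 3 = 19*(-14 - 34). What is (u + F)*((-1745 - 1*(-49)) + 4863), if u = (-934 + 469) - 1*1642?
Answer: -9551672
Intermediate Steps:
F = -909 (F = 3 + 19*(-14 - 34) = 3 + 19*(-48) = 3 - 912 = -909)
u = -2107 (u = -465 - 1642 = -2107)
(u + F)*((-1745 - 1*(-49)) + 4863) = (-2107 - 909)*((-1745 - 1*(-49)) + 4863) = -3016*((-1745 + 49) + 4863) = -3016*(-1696 + 4863) = -3016*3167 = -9551672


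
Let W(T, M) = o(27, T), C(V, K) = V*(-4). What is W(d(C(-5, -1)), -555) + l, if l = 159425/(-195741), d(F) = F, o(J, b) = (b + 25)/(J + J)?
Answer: 1055/55926 ≈ 0.018864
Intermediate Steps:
o(J, b) = (25 + b)/(2*J) (o(J, b) = (25 + b)/((2*J)) = (25 + b)*(1/(2*J)) = (25 + b)/(2*J))
C(V, K) = -4*V
W(T, M) = 25/54 + T/54 (W(T, M) = (½)*(25 + T)/27 = (½)*(1/27)*(25 + T) = 25/54 + T/54)
l = -22775/27963 (l = 159425*(-1/195741) = -22775/27963 ≈ -0.81447)
W(d(C(-5, -1)), -555) + l = (25/54 + (-4*(-5))/54) - 22775/27963 = (25/54 + (1/54)*20) - 22775/27963 = (25/54 + 10/27) - 22775/27963 = ⅚ - 22775/27963 = 1055/55926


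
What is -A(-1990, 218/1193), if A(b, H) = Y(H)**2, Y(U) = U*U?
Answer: -2258530576/2025637716001 ≈ -0.0011150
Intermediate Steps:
Y(U) = U**2
A(b, H) = H**4 (A(b, H) = (H**2)**2 = H**4)
-A(-1990, 218/1193) = -(218/1193)**4 = -1*2258530576/2025637716001 = -2258530576/2025637716001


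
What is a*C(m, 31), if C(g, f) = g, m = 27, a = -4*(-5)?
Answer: 540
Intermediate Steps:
a = 20
a*C(m, 31) = 20*27 = 540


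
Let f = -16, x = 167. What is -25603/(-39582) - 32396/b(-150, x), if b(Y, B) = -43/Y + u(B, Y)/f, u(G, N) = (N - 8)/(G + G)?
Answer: -256970991249881/2508430086 ≈ -1.0244e+5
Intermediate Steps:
u(G, N) = (-8 + N)/(2*G) (u(G, N) = (-8 + N)/((2*G)) = (-8 + N)*(1/(2*G)) = (-8 + N)/(2*G))
b(Y, B) = -43/Y - (-8 + Y)/(32*B) (b(Y, B) = -43/Y + ((-8 + Y)/(2*B))/(-16) = -43/Y + ((-8 + Y)/(2*B))*(-1/16) = -43/Y - (-8 + Y)/(32*B))
-25603/(-39582) - 32396/b(-150, x) = -25603/(-39582) - 32396*(-801600/(-1376*167 - 150*(8 - 1*(-150)))) = -25603*(-1/39582) - 32396*(-801600/(-229792 - 150*(8 + 150))) = 25603/39582 - 32396*(-801600/(-229792 - 150*158)) = 25603/39582 - 32396*(-801600/(-229792 - 23700)) = 25603/39582 - 32396/((1/32)*(1/167)*(-1/150)*(-253492)) = 25603/39582 - 32396/63373/200400 = 25603/39582 - 32396*200400/63373 = 25603/39582 - 6492158400/63373 = -256970991249881/2508430086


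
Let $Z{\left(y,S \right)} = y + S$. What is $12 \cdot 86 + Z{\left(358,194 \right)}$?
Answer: $1584$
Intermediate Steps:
$Z{\left(y,S \right)} = S + y$
$12 \cdot 86 + Z{\left(358,194 \right)} = 12 \cdot 86 + \left(194 + 358\right) = 1032 + 552 = 1584$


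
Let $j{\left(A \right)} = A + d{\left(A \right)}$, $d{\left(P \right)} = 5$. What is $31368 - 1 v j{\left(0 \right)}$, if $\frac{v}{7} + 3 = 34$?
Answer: $30283$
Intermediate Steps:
$v = 217$ ($v = -21 + 7 \cdot 34 = -21 + 238 = 217$)
$j{\left(A \right)} = 5 + A$ ($j{\left(A \right)} = A + 5 = 5 + A$)
$31368 - 1 v j{\left(0 \right)} = 31368 - 1 \cdot 217 \left(5 + 0\right) = 31368 - 217 \cdot 5 = 31368 - 1085 = 30283$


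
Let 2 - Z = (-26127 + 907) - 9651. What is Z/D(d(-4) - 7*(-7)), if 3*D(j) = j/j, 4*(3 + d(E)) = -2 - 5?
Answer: 104619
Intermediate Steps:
d(E) = -19/4 (d(E) = -3 + (-2 - 5)/4 = -3 + (¼)*(-7) = -3 - 7/4 = -19/4)
Z = 34873 (Z = 2 - ((-26127 + 907) - 9651) = 2 - (-25220 - 9651) = 2 - 1*(-34871) = 2 + 34871 = 34873)
D(j) = ⅓ (D(j) = (j/j)/3 = (⅓)*1 = ⅓)
Z/D(d(-4) - 7*(-7)) = 34873/(⅓) = 34873*3 = 104619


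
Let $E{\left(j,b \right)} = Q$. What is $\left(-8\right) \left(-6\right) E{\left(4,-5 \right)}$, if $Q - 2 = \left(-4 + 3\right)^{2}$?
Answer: $144$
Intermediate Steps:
$Q = 3$ ($Q = 2 + \left(-4 + 3\right)^{2} = 2 + \left(-1\right)^{2} = 2 + 1 = 3$)
$E{\left(j,b \right)} = 3$
$\left(-8\right) \left(-6\right) E{\left(4,-5 \right)} = \left(-8\right) \left(-6\right) 3 = 48 \cdot 3 = 144$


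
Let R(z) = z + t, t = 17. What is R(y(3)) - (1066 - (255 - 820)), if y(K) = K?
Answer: -1611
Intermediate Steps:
R(z) = 17 + z (R(z) = z + 17 = 17 + z)
R(y(3)) - (1066 - (255 - 820)) = (17 + 3) - (1066 - (255 - 820)) = 20 - (1066 - 1*(-565)) = 20 - (1066 + 565) = 20 - 1*1631 = 20 - 1631 = -1611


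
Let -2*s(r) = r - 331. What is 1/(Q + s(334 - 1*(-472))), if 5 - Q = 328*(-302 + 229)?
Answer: 2/47423 ≈ 4.2174e-5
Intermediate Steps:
s(r) = 331/2 - r/2 (s(r) = -(r - 331)/2 = -(-331 + r)/2 = 331/2 - r/2)
Q = 23949 (Q = 5 - 328*(-302 + 229) = 5 - 328*(-73) = 5 - 1*(-23944) = 5 + 23944 = 23949)
1/(Q + s(334 - 1*(-472))) = 1/(23949 + (331/2 - (334 - 1*(-472))/2)) = 1/(23949 + (331/2 - (334 + 472)/2)) = 1/(23949 + (331/2 - 1/2*806)) = 1/(23949 + (331/2 - 403)) = 1/(23949 - 475/2) = 1/(47423/2) = 2/47423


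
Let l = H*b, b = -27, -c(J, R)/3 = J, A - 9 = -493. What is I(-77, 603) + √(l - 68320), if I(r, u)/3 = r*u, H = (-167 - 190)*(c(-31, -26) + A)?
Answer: -139293 + I*√3837169 ≈ -1.3929e+5 + 1958.9*I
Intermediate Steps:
A = -484 (A = 9 - 493 = -484)
c(J, R) = -3*J
H = 139587 (H = (-167 - 190)*(-3*(-31) - 484) = -357*(93 - 484) = -357*(-391) = 139587)
I(r, u) = 3*r*u (I(r, u) = 3*(r*u) = 3*r*u)
l = -3768849 (l = 139587*(-27) = -3768849)
I(-77, 603) + √(l - 68320) = 3*(-77)*603 + √(-3768849 - 68320) = -139293 + √(-3837169) = -139293 + I*√3837169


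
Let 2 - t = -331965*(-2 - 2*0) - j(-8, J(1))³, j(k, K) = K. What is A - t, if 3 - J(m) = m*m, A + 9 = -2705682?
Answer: -2041771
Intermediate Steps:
A = -2705691 (A = -9 - 2705682 = -2705691)
J(m) = 3 - m² (J(m) = 3 - m*m = 3 - m²)
t = -663920 (t = 2 - (-331965*(-2 - 2*0) - (3 - 1*1²)³) = 2 - (-331965*(-2 + 0) - (3 - 1*1)³) = 2 - (-331965*(-2) - (3 - 1)³) = 2 - (663930 - 1*2³) = 2 - (663930 - 1*8) = 2 - (663930 - 8) = 2 - 1*663922 = 2 - 663922 = -663920)
A - t = -2705691 - 1*(-663920) = -2705691 + 663920 = -2041771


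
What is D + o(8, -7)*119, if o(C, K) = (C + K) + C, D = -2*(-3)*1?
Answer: 1077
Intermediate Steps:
D = 6 (D = 6*1 = 6)
o(C, K) = K + 2*C
D + o(8, -7)*119 = 6 + (-7 + 2*8)*119 = 6 + (-7 + 16)*119 = 6 + 9*119 = 6 + 1071 = 1077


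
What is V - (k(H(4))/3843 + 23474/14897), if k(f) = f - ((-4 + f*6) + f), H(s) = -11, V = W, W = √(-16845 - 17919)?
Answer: -13036196/8178453 + 2*I*√8691 ≈ -1.594 + 186.45*I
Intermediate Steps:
W = 2*I*√8691 (W = √(-34764) = 2*I*√8691 ≈ 186.45*I)
V = 2*I*√8691 ≈ 186.45*I
k(f) = 4 - 6*f (k(f) = f - ((-4 + 6*f) + f) = f - (-4 + 7*f) = f + (4 - 7*f) = 4 - 6*f)
V - (k(H(4))/3843 + 23474/14897) = 2*I*√8691 - ((4 - 6*(-11))/3843 + 23474/14897) = 2*I*√8691 - ((4 + 66)*(1/3843) + 23474*(1/14897)) = 2*I*√8691 - (70*(1/3843) + 23474/14897) = 2*I*√8691 - (10/549 + 23474/14897) = 2*I*√8691 - 1*13036196/8178453 = 2*I*√8691 - 13036196/8178453 = -13036196/8178453 + 2*I*√8691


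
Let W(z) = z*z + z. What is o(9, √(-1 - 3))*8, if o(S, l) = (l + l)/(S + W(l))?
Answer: 64/29 + 160*I/29 ≈ 2.2069 + 5.5172*I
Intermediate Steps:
W(z) = z + z² (W(z) = z² + z = z + z²)
o(S, l) = 2*l/(S + l*(1 + l)) (o(S, l) = (l + l)/(S + l*(1 + l)) = (2*l)/(S + l*(1 + l)) = 2*l/(S + l*(1 + l)))
o(9, √(-1 - 3))*8 = (2*√(-1 - 3)/(9 + √(-1 - 3)*(1 + √(-1 - 3))))*8 = (2*√(-4)/(9 + √(-4)*(1 + √(-4))))*8 = (2*(2*I)/(9 + (2*I)*(1 + 2*I)))*8 = (2*(2*I)/(9 + 2*I*(1 + 2*I)))*8 = (4*I/(9 + 2*I*(1 + 2*I)))*8 = 32*I/(9 + 2*I*(1 + 2*I))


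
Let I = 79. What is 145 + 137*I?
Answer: 10968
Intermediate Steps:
145 + 137*I = 145 + 137*79 = 145 + 10823 = 10968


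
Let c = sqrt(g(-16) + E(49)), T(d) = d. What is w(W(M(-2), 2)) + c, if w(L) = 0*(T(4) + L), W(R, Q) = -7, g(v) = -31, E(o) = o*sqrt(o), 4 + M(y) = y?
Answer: 2*sqrt(78) ≈ 17.664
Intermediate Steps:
M(y) = -4 + y
E(o) = o**(3/2)
c = 2*sqrt(78) (c = sqrt(-31 + 49**(3/2)) = sqrt(-31 + 343) = sqrt(312) = 2*sqrt(78) ≈ 17.664)
w(L) = 0 (w(L) = 0*(4 + L) = 0)
w(W(M(-2), 2)) + c = 0 + 2*sqrt(78) = 2*sqrt(78)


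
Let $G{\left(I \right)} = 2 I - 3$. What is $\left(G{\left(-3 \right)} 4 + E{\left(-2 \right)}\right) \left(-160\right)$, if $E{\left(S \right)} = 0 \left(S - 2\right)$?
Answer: $5760$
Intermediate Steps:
$E{\left(S \right)} = 0$ ($E{\left(S \right)} = 0 \left(-2 + S\right) = 0$)
$G{\left(I \right)} = -3 + 2 I$
$\left(G{\left(-3 \right)} 4 + E{\left(-2 \right)}\right) \left(-160\right) = \left(\left(-3 + 2 \left(-3\right)\right) 4 + 0\right) \left(-160\right) = \left(\left(-3 - 6\right) 4 + 0\right) \left(-160\right) = \left(\left(-9\right) 4 + 0\right) \left(-160\right) = \left(-36 + 0\right) \left(-160\right) = \left(-36\right) \left(-160\right) = 5760$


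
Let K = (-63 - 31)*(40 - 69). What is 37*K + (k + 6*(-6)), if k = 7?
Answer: 100833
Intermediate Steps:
K = 2726 (K = -94*(-29) = 2726)
37*K + (k + 6*(-6)) = 37*2726 + (7 + 6*(-6)) = 100862 + (7 - 36) = 100862 - 29 = 100833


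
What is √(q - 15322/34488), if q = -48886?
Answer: I*√403795967755/2874 ≈ 221.1*I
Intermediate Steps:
√(q - 15322/34488) = √(-48886 - 15322/34488) = √(-48886 - 15322*1/34488) = √(-48886 - 7661/17244) = √(-842997845/17244) = I*√403795967755/2874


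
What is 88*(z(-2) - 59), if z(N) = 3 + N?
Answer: -5104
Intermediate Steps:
88*(z(-2) - 59) = 88*((3 - 2) - 59) = 88*(1 - 59) = 88*(-58) = -5104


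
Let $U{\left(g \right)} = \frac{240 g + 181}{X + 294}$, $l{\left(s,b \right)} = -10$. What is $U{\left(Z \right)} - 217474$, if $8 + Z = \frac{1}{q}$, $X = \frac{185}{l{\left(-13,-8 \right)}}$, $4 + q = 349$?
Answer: $- \frac{2756127964}{12673} \approx -2.1748 \cdot 10^{5}$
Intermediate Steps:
$q = 345$ ($q = -4 + 349 = 345$)
$X = - \frac{37}{2}$ ($X = \frac{185}{-10} = 185 \left(- \frac{1}{10}\right) = - \frac{37}{2} \approx -18.5$)
$Z = - \frac{2759}{345}$ ($Z = -8 + \frac{1}{345} = - \frac{2759}{345} \approx -7.9971$)
$U{\left(g \right)} = \frac{362}{551} + \frac{480 g}{551}$ ($U{\left(g \right)} = \frac{240 g + 181}{- \frac{37}{2} + 294} = \frac{181 + 240 g}{\frac{551}{2}} = \left(181 + 240 g\right) \frac{2}{551} = \frac{362}{551} + \frac{480 g}{551}$)
$U{\left(Z \right)} - 217474 = \left(\frac{362}{551} + \frac{480}{551} \left(- \frac{2759}{345}\right)\right) - 217474 = \left(\frac{362}{551} - \frac{88288}{12673}\right) - 217474 = - \frac{79962}{12673} - 217474 = - \frac{2756127964}{12673}$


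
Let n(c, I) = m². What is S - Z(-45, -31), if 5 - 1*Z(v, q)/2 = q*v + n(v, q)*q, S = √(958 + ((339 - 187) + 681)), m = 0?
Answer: 2780 + 3*√199 ≈ 2822.3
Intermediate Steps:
S = 3*√199 (S = √(958 + (152 + 681)) = √(958 + 833) = √1791 = 3*√199 ≈ 42.320)
n(c, I) = 0 (n(c, I) = 0² = 0)
Z(v, q) = 10 - 2*q*v (Z(v, q) = 10 - 2*(q*v + 0*q) = 10 - 2*(q*v + 0) = 10 - 2*q*v)
S - Z(-45, -31) = 3*√199 - (10 - 2*(-31)*(-45)) = 3*√199 - (10 - 2790) = 3*√199 - 1*(-2780) = 3*√199 + 2780 = 2780 + 3*√199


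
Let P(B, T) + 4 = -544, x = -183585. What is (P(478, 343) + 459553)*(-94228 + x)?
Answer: -127517556065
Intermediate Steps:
P(B, T) = -548 (P(B, T) = -4 - 544 = -548)
(P(478, 343) + 459553)*(-94228 + x) = (-548 + 459553)*(-94228 - 183585) = 459005*(-277813) = -127517556065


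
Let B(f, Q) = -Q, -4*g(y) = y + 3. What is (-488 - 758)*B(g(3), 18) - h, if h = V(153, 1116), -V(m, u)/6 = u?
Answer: 29124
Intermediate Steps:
V(m, u) = -6*u
h = -6696 (h = -6*1116 = -6696)
g(y) = -¾ - y/4 (g(y) = -(y + 3)/4 = -(3 + y)/4 = -¾ - y/4)
(-488 - 758)*B(g(3), 18) - h = (-488 - 758)*(-1*18) - 1*(-6696) = -1246*(-18) + 6696 = 22428 + 6696 = 29124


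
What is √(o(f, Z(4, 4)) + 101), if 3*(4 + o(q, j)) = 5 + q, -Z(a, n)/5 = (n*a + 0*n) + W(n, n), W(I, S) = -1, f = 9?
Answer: √915/3 ≈ 10.083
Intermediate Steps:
Z(a, n) = 5 - 5*a*n (Z(a, n) = -5*((n*a + 0*n) - 1) = -5*((a*n + 0) - 1) = -5*(a*n - 1) = -5*(-1 + a*n) = 5 - 5*a*n)
o(q, j) = -7/3 + q/3 (o(q, j) = -4 + (5 + q)/3 = -4 + (5/3 + q/3) = -7/3 + q/3)
√(o(f, Z(4, 4)) + 101) = √((-7/3 + (⅓)*9) + 101) = √((-7/3 + 3) + 101) = √(⅔ + 101) = √(305/3) = √915/3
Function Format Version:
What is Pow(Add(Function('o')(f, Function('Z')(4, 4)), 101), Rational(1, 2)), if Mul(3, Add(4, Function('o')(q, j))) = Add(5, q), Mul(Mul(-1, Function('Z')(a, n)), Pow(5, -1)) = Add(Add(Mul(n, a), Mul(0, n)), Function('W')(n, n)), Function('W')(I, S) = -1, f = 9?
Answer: Mul(Rational(1, 3), Pow(915, Rational(1, 2))) ≈ 10.083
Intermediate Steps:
Function('Z')(a, n) = Add(5, Mul(-5, a, n)) (Function('Z')(a, n) = Mul(-5, Add(Add(Mul(n, a), Mul(0, n)), -1)) = Mul(-5, Add(Add(Mul(a, n), 0), -1)) = Mul(-5, Add(Mul(a, n), -1)) = Mul(-5, Add(-1, Mul(a, n))) = Add(5, Mul(-5, a, n)))
Function('o')(q, j) = Add(Rational(-7, 3), Mul(Rational(1, 3), q)) (Function('o')(q, j) = Add(-4, Mul(Rational(1, 3), Add(5, q))) = Add(-4, Add(Rational(5, 3), Mul(Rational(1, 3), q))) = Add(Rational(-7, 3), Mul(Rational(1, 3), q)))
Pow(Add(Function('o')(f, Function('Z')(4, 4)), 101), Rational(1, 2)) = Pow(Add(Add(Rational(-7, 3), Mul(Rational(1, 3), 9)), 101), Rational(1, 2)) = Pow(Add(Add(Rational(-7, 3), 3), 101), Rational(1, 2)) = Pow(Add(Rational(2, 3), 101), Rational(1, 2)) = Pow(Rational(305, 3), Rational(1, 2)) = Mul(Rational(1, 3), Pow(915, Rational(1, 2)))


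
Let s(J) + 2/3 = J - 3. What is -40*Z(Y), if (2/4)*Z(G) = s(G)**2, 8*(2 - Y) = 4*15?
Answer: -60500/9 ≈ -6722.2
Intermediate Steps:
Y = -11/2 (Y = 2 - 15/2 = -11/2 ≈ -5.5000)
s(J) = -11/3 + J (s(J) = -2/3 + (J - 3) = -2/3 + (-3 + J) = -11/3 + J)
Z(G) = 2*(-11/3 + G)**2
-40*Z(Y) = -80*(-11 + 3*(-11/2))**2/9 = -80*(-11 - 33/2)**2/9 = -80*(-55/2)**2/9 = -80*3025/(9*4) = -40*3025/18 = -60500/9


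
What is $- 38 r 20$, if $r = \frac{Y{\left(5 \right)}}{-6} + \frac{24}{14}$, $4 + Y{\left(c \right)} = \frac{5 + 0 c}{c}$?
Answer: $- \frac{11780}{7} \approx -1682.9$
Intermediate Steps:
$Y{\left(c \right)} = -4 + \frac{5}{c}$ ($Y{\left(c \right)} = -4 + \frac{5 + 0 c}{c} = -4 + \frac{5 + 0}{c} = -4 + \frac{5}{c}$)
$r = \frac{31}{14}$ ($r = \frac{-4 + \frac{5}{5}}{-6} + \frac{24}{14} = \left(-4 + 5 \cdot \frac{1}{5}\right) \left(- \frac{1}{6}\right) + 24 \cdot \frac{1}{14} = \left(-4 + 1\right) \left(- \frac{1}{6}\right) + \frac{12}{7} = \left(-3\right) \left(- \frac{1}{6}\right) + \frac{12}{7} = \frac{1}{2} + \frac{12}{7} = \frac{31}{14} \approx 2.2143$)
$- 38 r 20 = \left(-38\right) \frac{31}{14} \cdot 20 = \left(- \frac{589}{7}\right) 20 = - \frac{11780}{7}$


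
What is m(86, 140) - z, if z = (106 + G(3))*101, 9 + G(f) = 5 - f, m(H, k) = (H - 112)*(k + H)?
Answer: -15875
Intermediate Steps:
m(H, k) = (-112 + H)*(H + k)
G(f) = -4 - f (G(f) = -9 + (5 - f) = -4 - f)
z = 9999 (z = (106 + (-4 - 1*3))*101 = (106 + (-4 - 3))*101 = (106 - 7)*101 = 99*101 = 9999)
m(86, 140) - z = (86² - 112*86 - 112*140 + 86*140) - 1*9999 = (7396 - 9632 - 15680 + 12040) - 9999 = -5876 - 9999 = -15875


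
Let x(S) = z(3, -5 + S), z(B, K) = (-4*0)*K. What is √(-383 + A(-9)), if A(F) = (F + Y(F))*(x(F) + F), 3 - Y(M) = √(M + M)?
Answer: √(-329 + 27*I*√2) ≈ 1.0508 + 18.169*I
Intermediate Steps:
z(B, K) = 0 (z(B, K) = 0*K = 0)
x(S) = 0
Y(M) = 3 - √2*√M (Y(M) = 3 - √(M + M) = 3 - √(2*M) = 3 - √2*√M)
A(F) = F*(3 + F - √2*√F) (A(F) = (F + (3 - √2*√F))*(0 + F) = (3 + F - √2*√F)*F = F*(3 + F - √2*√F))
√(-383 + A(-9)) = √(-383 - 9*(3 - 9 - √2*√(-9))) = √(-383 - 9*(3 - 9 - √2*3*I)) = √(-383 - 9*(3 - 9 - 3*I*√2)) = √(-383 - 9*(-6 - 3*I*√2)) = √(-383 + (54 + 27*I*√2)) = √(-329 + 27*I*√2)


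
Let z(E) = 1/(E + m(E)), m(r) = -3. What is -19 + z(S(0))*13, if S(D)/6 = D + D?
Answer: -70/3 ≈ -23.333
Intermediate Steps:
S(D) = 12*D (S(D) = 6*(D + D) = 6*(2*D) = 12*D)
z(E) = 1/(-3 + E) (z(E) = 1/(E - 3) = 1/(-3 + E))
-19 + z(S(0))*13 = -19 + 13/(-3 + 12*0) = -19 + 13/(-3 + 0) = -19 + 13/(-3) = -19 - ⅓*13 = -19 - 13/3 = -70/3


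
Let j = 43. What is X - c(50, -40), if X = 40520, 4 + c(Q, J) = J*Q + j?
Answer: 42481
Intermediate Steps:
c(Q, J) = 39 + J*Q (c(Q, J) = -4 + (J*Q + 43) = -4 + (43 + J*Q) = 39 + J*Q)
X - c(50, -40) = 40520 - (39 - 40*50) = 40520 - (39 - 2000) = 40520 - 1*(-1961) = 40520 + 1961 = 42481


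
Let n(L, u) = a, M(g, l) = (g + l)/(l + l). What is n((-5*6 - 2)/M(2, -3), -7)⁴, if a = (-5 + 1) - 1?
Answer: 625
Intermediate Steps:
a = -5 (a = -4 - 1 = -5)
M(g, l) = (g + l)/(2*l) (M(g, l) = (g + l)/((2*l)) = (g + l)*(1/(2*l)) = (g + l)/(2*l))
n(L, u) = -5
n((-5*6 - 2)/M(2, -3), -7)⁴ = (-5)⁴ = 625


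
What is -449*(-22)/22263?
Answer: 9878/22263 ≈ 0.44370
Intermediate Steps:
-449*(-22)/22263 = 9878*(1/22263) = 9878/22263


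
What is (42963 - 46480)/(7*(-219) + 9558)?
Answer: -3517/8025 ≈ -0.43826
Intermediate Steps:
(42963 - 46480)/(7*(-219) + 9558) = -3517/(-1533 + 9558) = -3517/8025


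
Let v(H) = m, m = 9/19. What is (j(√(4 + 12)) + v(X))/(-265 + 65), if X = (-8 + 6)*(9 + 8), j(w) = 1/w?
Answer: -11/3040 ≈ -0.0036184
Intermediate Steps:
j(w) = 1/w
X = -34 (X = -2*17 = -34)
m = 9/19 (m = 9*(1/19) = 9/19 ≈ 0.47368)
v(H) = 9/19
(j(√(4 + 12)) + v(X))/(-265 + 65) = (1/(√(4 + 12)) + 9/19)/(-265 + 65) = (1/(√16) + 9/19)/(-200) = (1/4 + 9/19)*(-1/200) = (¼ + 9/19)*(-1/200) = (55/76)*(-1/200) = -11/3040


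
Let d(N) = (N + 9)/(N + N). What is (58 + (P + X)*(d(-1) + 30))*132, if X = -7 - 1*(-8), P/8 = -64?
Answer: -1746096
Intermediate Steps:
P = -512 (P = 8*(-64) = -512)
d(N) = (9 + N)/(2*N) (d(N) = (9 + N)/((2*N)) = (9 + N)*(1/(2*N)) = (9 + N)/(2*N))
X = 1 (X = -7 + 8 = 1)
(58 + (P + X)*(d(-1) + 30))*132 = (58 + (-512 + 1)*((½)*(9 - 1)/(-1) + 30))*132 = (58 - 511*((½)*(-1)*8 + 30))*132 = (58 - 511*(-4 + 30))*132 = (58 - 511*26)*132 = (58 - 13286)*132 = -13228*132 = -1746096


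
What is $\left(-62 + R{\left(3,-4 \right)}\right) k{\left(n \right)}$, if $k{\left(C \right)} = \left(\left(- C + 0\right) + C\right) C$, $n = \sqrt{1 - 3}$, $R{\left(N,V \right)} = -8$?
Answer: $0$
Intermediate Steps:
$n = i \sqrt{2}$ ($n = \sqrt{-2} = i \sqrt{2} \approx 1.4142 i$)
$k{\left(C \right)} = 0$ ($k{\left(C \right)} = \left(- C + C\right) C = 0 C = 0$)
$\left(-62 + R{\left(3,-4 \right)}\right) k{\left(n \right)} = \left(-62 - 8\right) 0 = \left(-70\right) 0 = 0$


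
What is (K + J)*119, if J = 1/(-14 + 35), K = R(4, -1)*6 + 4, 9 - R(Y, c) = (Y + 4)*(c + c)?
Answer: 54995/3 ≈ 18332.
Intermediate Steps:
R(Y, c) = 9 - 2*c*(4 + Y) (R(Y, c) = 9 - (Y + 4)*(c + c) = 9 - (4 + Y)*2*c = 9 - 2*c*(4 + Y))
K = 154 (K = (9 - 8*(-1) - 2*4*(-1))*6 + 4 = (9 + 8 + 8)*6 + 4 = 25*6 + 4 = 150 + 4 = 154)
J = 1/21 ≈ 0.047619
(K + J)*119 = (154 + 1/21)*119 = (3235/21)*119 = 54995/3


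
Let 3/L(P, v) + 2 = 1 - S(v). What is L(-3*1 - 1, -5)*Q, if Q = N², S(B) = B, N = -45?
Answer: 6075/4 ≈ 1518.8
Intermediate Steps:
L(P, v) = 3/(-1 - v) (L(P, v) = 3/(-2 + (1 - v)) = 3/(-1 - v))
Q = 2025 (Q = (-45)² = 2025)
L(-3*1 - 1, -5)*Q = -3/(1 - 5)*2025 = -3/(-4)*2025 = -3*(-¼)*2025 = (¾)*2025 = 6075/4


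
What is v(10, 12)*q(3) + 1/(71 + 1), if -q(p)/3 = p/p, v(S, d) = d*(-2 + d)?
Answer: -25919/72 ≈ -359.99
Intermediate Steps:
q(p) = -3 (q(p) = -3*p/p = -3*1 = -3)
v(10, 12)*q(3) + 1/(71 + 1) = (12*(-2 + 12))*(-3) + 1/(71 + 1) = (12*10)*(-3) + 1/72 = 120*(-3) + 1/72 = -360 + 1/72 = -25919/72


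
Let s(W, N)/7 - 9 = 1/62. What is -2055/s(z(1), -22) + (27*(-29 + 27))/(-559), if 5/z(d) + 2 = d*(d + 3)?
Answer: -127032/3913 ≈ -32.464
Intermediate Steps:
z(d) = 5/(-2 + d*(3 + d)) (z(d) = 5/(-2 + d*(d + 3)) = 5/(-2 + d*(3 + d)))
s(W, N) = 3913/62 (s(W, N) = 63 + 7/62 = 3913/62)
-2055/s(z(1), -22) + (27*(-29 + 27))/(-559) = -2055/3913/62 + (27*(-29 + 27))/(-559) = -2055*62/3913 + (27*(-2))*(-1/559) = -127410/3913 - 54*(-1/559) = -127410/3913 + 54/559 = -127032/3913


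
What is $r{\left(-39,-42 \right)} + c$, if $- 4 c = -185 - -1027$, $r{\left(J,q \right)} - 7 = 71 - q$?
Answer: $- \frac{181}{2} \approx -90.5$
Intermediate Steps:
$r{\left(J,q \right)} = 78 - q$ ($r{\left(J,q \right)} = 7 - \left(-71 + q\right) = 78 - q$)
$c = - \frac{421}{2}$ ($c = - \frac{-185 - -1027}{4} = - \frac{-185 + 1027}{4} = \left(- \frac{1}{4}\right) 842 = - \frac{421}{2} \approx -210.5$)
$r{\left(-39,-42 \right)} + c = \left(78 - -42\right) - \frac{421}{2} = \left(78 + 42\right) - \frac{421}{2} = 120 - \frac{421}{2} = - \frac{181}{2}$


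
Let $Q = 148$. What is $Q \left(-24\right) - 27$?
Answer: $-3579$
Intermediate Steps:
$Q \left(-24\right) - 27 = 148 \left(-24\right) - 27 = -3552 - 27 = -3579$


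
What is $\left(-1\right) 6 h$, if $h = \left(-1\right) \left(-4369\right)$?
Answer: $-26214$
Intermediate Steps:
$h = 4369$
$\left(-1\right) 6 h = \left(-1\right) 6 \cdot 4369 = \left(-6\right) 4369 = -26214$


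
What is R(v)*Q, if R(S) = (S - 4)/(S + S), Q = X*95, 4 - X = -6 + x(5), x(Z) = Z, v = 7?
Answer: 1425/14 ≈ 101.79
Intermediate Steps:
X = 5 (X = 4 - (-6 + 5) = 4 - 1*(-1) = 4 + 1 = 5)
Q = 475 (Q = 5*95 = 475)
R(S) = (-4 + S)/(2*S) (R(S) = (-4 + S)/((2*S)) = (-4 + S)*(1/(2*S)) = (-4 + S)/(2*S))
R(v)*Q = ((½)*(-4 + 7)/7)*475 = ((½)*(⅐)*3)*475 = (3/14)*475 = 1425/14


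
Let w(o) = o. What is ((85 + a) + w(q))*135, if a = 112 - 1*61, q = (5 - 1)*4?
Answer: 20520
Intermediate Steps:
q = 16 (q = 4*4 = 16)
a = 51 (a = 112 - 61 = 51)
((85 + a) + w(q))*135 = ((85 + 51) + 16)*135 = (136 + 16)*135 = 152*135 = 20520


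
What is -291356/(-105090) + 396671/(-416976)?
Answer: 4433461337/2434444880 ≈ 1.8211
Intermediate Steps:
-291356/(-105090) + 396671/(-416976) = -291356*(-1/105090) + 396671*(-1/416976) = 145678/52545 - 396671/416976 = 4433461337/2434444880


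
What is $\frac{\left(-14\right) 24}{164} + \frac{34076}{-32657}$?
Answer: $- \frac{4140304}{1338937} \approx -3.0922$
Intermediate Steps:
$\frac{\left(-14\right) 24}{164} + \frac{34076}{-32657} = \left(-336\right) \frac{1}{164} + 34076 \left(- \frac{1}{32657}\right) = - \frac{84}{41} - \frac{34076}{32657} = - \frac{4140304}{1338937}$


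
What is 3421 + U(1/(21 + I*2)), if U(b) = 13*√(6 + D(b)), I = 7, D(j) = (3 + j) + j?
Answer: 3421 + 13*√11095/35 ≈ 3460.1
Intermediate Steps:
D(j) = 3 + 2*j
U(b) = 13*√(9 + 2*b) (U(b) = 13*√(6 + (3 + 2*b)) = 13*√(9 + 2*b))
3421 + U(1/(21 + I*2)) = 3421 + 13*√(9 + 2/(21 + 7*2)) = 3421 + 13*√(9 + 2/(21 + 14)) = 3421 + 13*√(9 + 2/35) = 3421 + 13*√(317/35) = 3421 + 13*(√11095/35) = 3421 + 13*√11095/35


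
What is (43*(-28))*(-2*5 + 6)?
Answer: 4816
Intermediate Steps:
(43*(-28))*(-2*5 + 6) = -1204*(-10 + 6) = -1204*(-4) = 4816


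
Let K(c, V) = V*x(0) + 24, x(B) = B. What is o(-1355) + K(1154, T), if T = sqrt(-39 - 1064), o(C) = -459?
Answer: -435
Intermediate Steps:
T = I*sqrt(1103) (T = sqrt(-1103) = I*sqrt(1103) ≈ 33.211*I)
K(c, V) = 24 (K(c, V) = V*0 + 24 = 0 + 24 = 24)
o(-1355) + K(1154, T) = -459 + 24 = -435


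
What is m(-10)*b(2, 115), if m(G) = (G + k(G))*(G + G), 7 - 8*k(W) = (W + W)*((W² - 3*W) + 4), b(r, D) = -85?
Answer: 1107975/2 ≈ 5.5399e+5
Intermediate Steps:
k(W) = 7/8 - W*(4 + W² - 3*W)/4 (k(W) = 7/8 - (W + W)*((W² - 3*W) + 4)/8 = 7/8 - 2*W*(4 + W² - 3*W)/8 = 7/8 - W*(4 + W² - 3*W)/4)
m(G) = 2*G*(7/8 - G³/4 + 3*G²/4) (m(G) = (G + (7/8 - G - G³/4 + 3*G²/4))*(G + G) = (7/8 - G³/4 + 3*G²/4)*(2*G) = 2*G*(7/8 - G³/4 + 3*G²/4))
m(-10)*b(2, 115) = ((¼)*(-10)*(7 - 2*(-10)³ + 6*(-10)²))*(-85) = ((¼)*(-10)*(7 - 2*(-1000) + 6*100))*(-85) = ((¼)*(-10)*(7 + 2000 + 600))*(-85) = ((¼)*(-10)*2607)*(-85) = -13035/2*(-85) = 1107975/2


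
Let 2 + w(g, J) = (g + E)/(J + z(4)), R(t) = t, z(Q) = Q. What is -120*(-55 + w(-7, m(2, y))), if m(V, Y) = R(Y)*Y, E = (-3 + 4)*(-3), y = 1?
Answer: 7080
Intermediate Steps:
E = -3 (E = 1*(-3) = -3)
m(V, Y) = Y² (m(V, Y) = Y*Y = Y²)
w(g, J) = -2 + (-3 + g)/(4 + J) (w(g, J) = -2 + (g - 3)/(J + 4) = -2 + (-3 + g)/(4 + J))
-120*(-55 + w(-7, m(2, y))) = -120*(-55 + (-11 - 7 - 2*1²)/(4 + 1²)) = -120*(-55 + (-11 - 7 - 2*1)/(4 + 1)) = -120*(-55 + (-11 - 7 - 2)/5) = -120*(-55 + (⅕)*(-20)) = -120*(-55 - 4) = -120*(-59) = 7080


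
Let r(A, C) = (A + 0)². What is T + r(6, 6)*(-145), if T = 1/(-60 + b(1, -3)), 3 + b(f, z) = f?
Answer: -323641/62 ≈ -5220.0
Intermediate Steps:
r(A, C) = A²
b(f, z) = -3 + f
T = -1/62 (T = 1/(-60 + (-3 + 1)) = 1/(-60 - 2) = 1/(-62) = -1/62 ≈ -0.016129)
T + r(6, 6)*(-145) = -1/62 + 6²*(-145) = -1/62 + 36*(-145) = -1/62 - 5220 = -323641/62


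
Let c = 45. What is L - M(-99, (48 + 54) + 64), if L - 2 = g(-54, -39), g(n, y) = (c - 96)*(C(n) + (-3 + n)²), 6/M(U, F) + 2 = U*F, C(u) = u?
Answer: -1339065571/8218 ≈ -1.6294e+5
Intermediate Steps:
M(U, F) = 6/(-2 + F*U) (M(U, F) = 6/(-2 + U*F) = 6/(-2 + F*U))
g(n, y) = -51*n - 51*(-3 + n)² (g(n, y) = (45 - 96)*(n + (-3 + n)²) = -51*(n + (-3 + n)²) = -51*n - 51*(-3 + n)²)
L = -162943 (L = 2 + (-51*(-54) - 51*(-3 - 54)²) = 2 + (2754 - 51*(-57)²) = 2 + (2754 - 51*3249) = 2 + (2754 - 165699) = 2 - 162945 = -162943)
L - M(-99, (48 + 54) + 64) = -162943 - 6/(-2 + ((48 + 54) + 64)*(-99)) = -162943 - 6/(-2 + (102 + 64)*(-99)) = -162943 - 6/(-2 + 166*(-99)) = -162943 - 6/(-2 - 16434) = -162943 - 6/(-16436) = -162943 - 6*(-1)/16436 = -162943 - 1*(-3/8218) = -162943 + 3/8218 = -1339065571/8218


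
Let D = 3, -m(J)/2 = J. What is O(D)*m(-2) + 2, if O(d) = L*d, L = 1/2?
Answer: 8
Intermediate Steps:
m(J) = -2*J
L = ½ ≈ 0.50000
O(d) = d/2
O(D)*m(-2) + 2 = ((½)*3)*(-2*(-2)) + 2 = (3/2)*4 + 2 = 6 + 2 = 8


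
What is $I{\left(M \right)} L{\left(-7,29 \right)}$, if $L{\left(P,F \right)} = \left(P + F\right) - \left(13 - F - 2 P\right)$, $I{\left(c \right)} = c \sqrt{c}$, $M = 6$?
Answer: $144 \sqrt{6} \approx 352.73$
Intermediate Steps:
$I{\left(c \right)} = c^{\frac{3}{2}}$
$L{\left(P,F \right)} = -13 + 2 F + 3 P$ ($L{\left(P,F \right)} = \left(F + P\right) - \left(13 - F - 2 P\right) = \left(F + P\right) + \left(\left(-13 + F + P\right) + P\right) = \left(F + P\right) + \left(-13 + F + 2 P\right) = -13 + 2 F + 3 P$)
$I{\left(M \right)} L{\left(-7,29 \right)} = 6^{\frac{3}{2}} \left(-13 + 2 \cdot 29 + 3 \left(-7\right)\right) = 6 \sqrt{6} \left(-13 + 58 - 21\right) = 6 \sqrt{6} \cdot 24 = 144 \sqrt{6}$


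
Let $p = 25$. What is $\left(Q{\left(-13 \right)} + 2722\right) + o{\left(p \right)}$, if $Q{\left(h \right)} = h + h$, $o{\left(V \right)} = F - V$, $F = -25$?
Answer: $2646$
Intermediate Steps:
$o{\left(V \right)} = -25 - V$
$Q{\left(h \right)} = 2 h$
$\left(Q{\left(-13 \right)} + 2722\right) + o{\left(p \right)} = \left(2 \left(-13\right) + 2722\right) - 50 = \left(-26 + 2722\right) - 50 = 2696 - 50 = 2646$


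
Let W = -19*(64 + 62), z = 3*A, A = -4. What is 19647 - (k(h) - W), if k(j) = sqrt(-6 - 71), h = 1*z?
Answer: 17253 - I*sqrt(77) ≈ 17253.0 - 8.775*I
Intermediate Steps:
z = -12 (z = 3*(-4) = -12)
W = -2394 (W = -19*126 = -2394)
h = -12 (h = 1*(-12) = -12)
k(j) = I*sqrt(77) (k(j) = sqrt(-77) = I*sqrt(77))
19647 - (k(h) - W) = 19647 - (I*sqrt(77) - 1*(-2394)) = 19647 - (I*sqrt(77) + 2394) = 19647 - (2394 + I*sqrt(77)) = 19647 + (-2394 - I*sqrt(77)) = 17253 - I*sqrt(77)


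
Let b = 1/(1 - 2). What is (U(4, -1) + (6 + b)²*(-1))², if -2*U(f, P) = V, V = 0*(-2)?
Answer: 625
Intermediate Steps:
V = 0
U(f, P) = 0 (U(f, P) = -½*0 = 0)
b = -1 (b = 1/(-1) = -1)
(U(4, -1) + (6 + b)²*(-1))² = (0 + (6 - 1)²*(-1))² = (0 + 5²*(-1))² = (0 + 25*(-1))² = (0 - 25)² = (-25)² = 625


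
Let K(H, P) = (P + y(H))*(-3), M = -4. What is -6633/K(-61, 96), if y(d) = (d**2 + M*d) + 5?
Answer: 2211/4066 ≈ 0.54378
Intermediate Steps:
y(d) = 5 + d**2 - 4*d (y(d) = (d**2 - 4*d) + 5 = 5 + d**2 - 4*d)
K(H, P) = -15 - 3*P - 3*H**2 + 12*H (K(H, P) = (P + (5 + H**2 - 4*H))*(-3) = (5 + P + H**2 - 4*H)*(-3) = -15 - 3*P - 3*H**2 + 12*H)
-6633/K(-61, 96) = -6633/(-15 - 3*96 - 3*(-61)**2 + 12*(-61)) = -6633/(-15 - 288 - 3*3721 - 732) = -6633/(-15 - 288 - 11163 - 732) = -6633/(-12198) = -6633*(-1/12198) = 2211/4066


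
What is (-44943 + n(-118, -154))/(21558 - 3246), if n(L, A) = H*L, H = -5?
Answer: -44353/18312 ≈ -2.4221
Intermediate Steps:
n(L, A) = -5*L
(-44943 + n(-118, -154))/(21558 - 3246) = (-44943 - 5*(-118))/(21558 - 3246) = (-44943 + 590)/18312 = -44353*1/18312 = -44353/18312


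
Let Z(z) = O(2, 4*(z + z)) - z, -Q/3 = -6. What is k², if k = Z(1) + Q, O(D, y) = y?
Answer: 625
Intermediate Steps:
Q = 18 (Q = -3*(-6) = 18)
Z(z) = 7*z (Z(z) = 4*(z + z) - z = 4*(2*z) - z = 8*z - z = 7*z)
k = 25 (k = 7*1 + 18 = 7 + 18 = 25)
k² = 25² = 625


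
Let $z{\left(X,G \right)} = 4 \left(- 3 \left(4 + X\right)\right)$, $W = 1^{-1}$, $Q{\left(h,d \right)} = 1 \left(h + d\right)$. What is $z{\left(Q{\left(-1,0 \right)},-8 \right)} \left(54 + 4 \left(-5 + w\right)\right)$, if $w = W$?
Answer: $-1368$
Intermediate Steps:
$Q{\left(h,d \right)} = d + h$ ($Q{\left(h,d \right)} = 1 \left(d + h\right) = d + h$)
$W = 1$
$z{\left(X,G \right)} = -48 - 12 X$ ($z{\left(X,G \right)} = 4 \left(-12 - 3 X\right) = -48 - 12 X$)
$w = 1$
$z{\left(Q{\left(-1,0 \right)},-8 \right)} \left(54 + 4 \left(-5 + w\right)\right) = \left(-48 - 12 \left(0 - 1\right)\right) \left(54 + 4 \left(-5 + 1\right)\right) = \left(-48 - -12\right) \left(54 + 4 \left(-4\right)\right) = \left(-48 + 12\right) \left(54 - 16\right) = \left(-36\right) 38 = -1368$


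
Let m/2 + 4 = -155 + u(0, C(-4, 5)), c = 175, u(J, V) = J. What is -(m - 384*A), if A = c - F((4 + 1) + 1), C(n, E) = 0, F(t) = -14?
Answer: 72894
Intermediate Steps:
A = 189 (A = 175 - 1*(-14) = 175 + 14 = 189)
m = -318 (m = -8 + 2*(-155 + 0) = -8 + 2*(-155) = -8 - 310 = -318)
-(m - 384*A) = -(-318 - 384*189) = -(-318 - 72576) = -1*(-72894) = 72894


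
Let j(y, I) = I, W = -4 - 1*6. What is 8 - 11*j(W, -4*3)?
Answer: 140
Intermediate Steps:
W = -10 (W = -4 - 6 = -10)
8 - 11*j(W, -4*3) = 8 - (-44)*3 = 8 - 11*(-12) = 8 + 132 = 140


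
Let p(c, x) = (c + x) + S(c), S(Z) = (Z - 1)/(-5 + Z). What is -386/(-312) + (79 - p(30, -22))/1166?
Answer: 2949163/2273700 ≈ 1.2971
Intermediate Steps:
S(Z) = (-1 + Z)/(-5 + Z)
p(c, x) = c + x + (-1 + c)/(-5 + c) (p(c, x) = (c + x) + (-1 + c)/(-5 + c) = c + x + (-1 + c)/(-5 + c))
-386/(-312) + (79 - p(30, -22))/1166 = -386/(-312) + (79 - (-1 + 30 + (-5 + 30)*(30 - 22))/(-5 + 30))/1166 = -386*(-1/312) + (79 - (-1 + 30 + 25*8)/25)*(1/1166) = 193/156 + (79 - (-1 + 30 + 200)/25)*(1/1166) = 193/156 + (79 - 229/25)*(1/1166) = 193/156 + (1746/25)*(1/1166) = 193/156 + 873/14575 = 2949163/2273700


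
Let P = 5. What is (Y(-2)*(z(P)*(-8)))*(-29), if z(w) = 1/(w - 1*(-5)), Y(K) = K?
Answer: -232/5 ≈ -46.400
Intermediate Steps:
z(w) = 1/(5 + w) (z(w) = 1/(w + 5) = 1/(5 + w))
(Y(-2)*(z(P)*(-8)))*(-29) = -2*(-8)/(5 + 5)*(-29) = -2*(-8)/10*(-29) = -(-8)/5*(-29) = -2*(-⅘)*(-29) = (8/5)*(-29) = -232/5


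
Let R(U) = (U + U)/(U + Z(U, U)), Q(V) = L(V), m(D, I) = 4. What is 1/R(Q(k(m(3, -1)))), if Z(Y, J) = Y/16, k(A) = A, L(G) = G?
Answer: 17/32 ≈ 0.53125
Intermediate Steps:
Z(Y, J) = Y/16 (Z(Y, J) = Y*(1/16) = Y/16)
Q(V) = V
R(U) = 32/17 (R(U) = (U + U)/(U + U/16) = (2*U)/((17*U/16)) = (2*U)*(16/(17*U)) = 32/17)
1/R(Q(k(m(3, -1)))) = 1/(32/17) = 17/32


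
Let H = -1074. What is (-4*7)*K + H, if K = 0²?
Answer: -1074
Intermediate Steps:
K = 0
(-4*7)*K + H = -4*7*0 - 1074 = -28*0 - 1074 = 0 - 1074 = -1074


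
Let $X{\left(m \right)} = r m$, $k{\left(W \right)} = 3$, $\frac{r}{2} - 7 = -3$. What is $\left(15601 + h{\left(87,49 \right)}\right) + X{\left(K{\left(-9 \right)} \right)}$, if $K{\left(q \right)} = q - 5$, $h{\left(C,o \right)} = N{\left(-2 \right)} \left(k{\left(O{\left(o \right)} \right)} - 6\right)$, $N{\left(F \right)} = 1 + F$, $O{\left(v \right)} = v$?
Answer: $15492$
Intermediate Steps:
$r = 8$ ($r = 14 + 2 \left(-3\right) = 14 - 6 = 8$)
$h{\left(C,o \right)} = 3$ ($h{\left(C,o \right)} = \left(1 - 2\right) \left(3 - 6\right) = \left(-1\right) \left(-3\right) = 3$)
$K{\left(q \right)} = -5 + q$
$X{\left(m \right)} = 8 m$
$\left(15601 + h{\left(87,49 \right)}\right) + X{\left(K{\left(-9 \right)} \right)} = \left(15601 + 3\right) + 8 \left(-5 - 9\right) = 15604 + 8 \left(-14\right) = 15604 - 112 = 15492$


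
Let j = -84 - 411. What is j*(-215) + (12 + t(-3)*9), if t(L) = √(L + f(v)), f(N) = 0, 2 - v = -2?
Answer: 106437 + 9*I*√3 ≈ 1.0644e+5 + 15.588*I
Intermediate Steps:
v = 4 (v = 2 - 1*(-2) = 2 + 2 = 4)
t(L) = √L (t(L) = √(L + 0) = √L)
j = -495
j*(-215) + (12 + t(-3)*9) = -495*(-215) + (12 + √(-3)*9) = 106425 + (12 + (I*√3)*9) = 106425 + (12 + 9*I*√3) = 106437 + 9*I*√3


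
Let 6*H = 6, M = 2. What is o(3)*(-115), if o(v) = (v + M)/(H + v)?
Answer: -575/4 ≈ -143.75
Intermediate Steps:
H = 1 (H = (⅙)*6 = 1)
o(v) = (2 + v)/(1 + v) (o(v) = (v + 2)/(1 + v) = (2 + v)/(1 + v))
o(3)*(-115) = ((2 + 3)/(1 + 3))*(-115) = (5/4)*(-115) = -575/4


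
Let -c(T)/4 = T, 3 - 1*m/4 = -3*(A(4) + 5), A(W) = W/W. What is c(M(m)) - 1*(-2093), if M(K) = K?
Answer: 1757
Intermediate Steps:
A(W) = 1
m = 84 (m = 12 - (-12)*(1 + 5) = 12 - (-12)*6 = 12 - 4*(-18) = 12 + 72 = 84)
c(T) = -4*T
c(M(m)) - 1*(-2093) = -4*84 - 1*(-2093) = -336 + 2093 = 1757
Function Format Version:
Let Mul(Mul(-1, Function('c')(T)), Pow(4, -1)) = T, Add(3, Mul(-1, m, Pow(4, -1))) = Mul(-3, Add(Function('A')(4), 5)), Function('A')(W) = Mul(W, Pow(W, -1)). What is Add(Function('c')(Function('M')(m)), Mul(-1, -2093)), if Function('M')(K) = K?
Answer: 1757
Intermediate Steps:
Function('A')(W) = 1
m = 84 (m = Add(12, Mul(-4, Mul(-3, Add(1, 5)))) = Add(12, Mul(-4, Mul(-3, 6))) = Add(12, Mul(-4, -18)) = Add(12, 72) = 84)
Function('c')(T) = Mul(-4, T)
Add(Function('c')(Function('M')(m)), Mul(-1, -2093)) = Add(Mul(-4, 84), Mul(-1, -2093)) = Add(-336, 2093) = 1757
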